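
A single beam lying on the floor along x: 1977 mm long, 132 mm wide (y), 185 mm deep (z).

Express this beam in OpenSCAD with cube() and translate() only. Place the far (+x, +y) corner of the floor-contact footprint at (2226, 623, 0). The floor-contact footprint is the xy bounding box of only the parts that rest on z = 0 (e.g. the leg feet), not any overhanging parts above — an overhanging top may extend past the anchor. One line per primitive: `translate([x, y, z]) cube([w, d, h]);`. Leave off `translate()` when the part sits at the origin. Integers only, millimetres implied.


translate([249, 491, 0]) cube([1977, 132, 185]);


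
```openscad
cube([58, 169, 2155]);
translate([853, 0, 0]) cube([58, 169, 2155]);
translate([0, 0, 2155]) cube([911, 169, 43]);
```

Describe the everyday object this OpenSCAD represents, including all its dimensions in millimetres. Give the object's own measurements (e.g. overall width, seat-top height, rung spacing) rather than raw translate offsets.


A door frame. The clear opening is 795 mm wide and 2155 mm high. Two 58 mm wide jambs, 169 mm deep, stand either side of the opening from the floor to the top of the opening. A 43 mm thick head sits across the top of both jambs, spanning the full outside width of the frame.


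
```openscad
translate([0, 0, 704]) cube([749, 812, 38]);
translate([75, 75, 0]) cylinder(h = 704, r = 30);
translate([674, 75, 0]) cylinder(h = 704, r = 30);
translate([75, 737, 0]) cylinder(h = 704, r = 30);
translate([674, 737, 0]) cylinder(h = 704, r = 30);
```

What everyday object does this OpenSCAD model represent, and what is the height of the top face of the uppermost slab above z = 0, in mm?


A table. The table height is 742 mm.

A 749×812×38 slab sits at z = 704 on four Ø60 mm round legs — a table. The top surface is at 704 + 38 = 742 mm.


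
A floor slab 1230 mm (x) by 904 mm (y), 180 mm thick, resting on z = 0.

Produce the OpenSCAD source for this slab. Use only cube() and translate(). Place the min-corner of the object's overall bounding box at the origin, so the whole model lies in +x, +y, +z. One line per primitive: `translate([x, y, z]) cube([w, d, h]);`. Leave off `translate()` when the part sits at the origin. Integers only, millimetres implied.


cube([1230, 904, 180]);


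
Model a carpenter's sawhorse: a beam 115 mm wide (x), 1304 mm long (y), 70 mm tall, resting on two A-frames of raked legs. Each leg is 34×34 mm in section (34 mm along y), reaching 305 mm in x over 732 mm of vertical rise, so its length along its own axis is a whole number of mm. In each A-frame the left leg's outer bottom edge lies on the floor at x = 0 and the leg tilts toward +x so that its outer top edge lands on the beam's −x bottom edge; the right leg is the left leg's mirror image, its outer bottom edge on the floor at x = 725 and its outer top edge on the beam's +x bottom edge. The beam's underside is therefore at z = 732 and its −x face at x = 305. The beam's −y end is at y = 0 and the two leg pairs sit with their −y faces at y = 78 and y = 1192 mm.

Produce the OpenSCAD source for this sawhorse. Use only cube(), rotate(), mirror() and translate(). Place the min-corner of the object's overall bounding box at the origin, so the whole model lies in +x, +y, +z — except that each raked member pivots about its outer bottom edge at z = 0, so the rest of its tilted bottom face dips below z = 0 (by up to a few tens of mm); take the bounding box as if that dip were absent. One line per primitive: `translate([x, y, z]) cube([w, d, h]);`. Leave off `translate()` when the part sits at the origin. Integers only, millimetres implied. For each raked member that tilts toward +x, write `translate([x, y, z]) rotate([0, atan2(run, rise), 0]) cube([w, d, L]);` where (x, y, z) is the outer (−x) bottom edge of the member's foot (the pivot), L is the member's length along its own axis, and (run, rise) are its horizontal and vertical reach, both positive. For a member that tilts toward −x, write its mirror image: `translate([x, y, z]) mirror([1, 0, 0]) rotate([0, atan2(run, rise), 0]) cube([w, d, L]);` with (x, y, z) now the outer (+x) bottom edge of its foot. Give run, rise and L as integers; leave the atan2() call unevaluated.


translate([305, 0, 732]) cube([115, 1304, 70]);
translate([0, 78, 0]) rotate([0, atan2(305, 732), 0]) cube([34, 34, 793]);
translate([725, 78, 0]) mirror([1, 0, 0]) rotate([0, atan2(305, 732), 0]) cube([34, 34, 793]);
translate([0, 1192, 0]) rotate([0, atan2(305, 732), 0]) cube([34, 34, 793]);
translate([725, 1192, 0]) mirror([1, 0, 0]) rotate([0, atan2(305, 732), 0]) cube([34, 34, 793]);


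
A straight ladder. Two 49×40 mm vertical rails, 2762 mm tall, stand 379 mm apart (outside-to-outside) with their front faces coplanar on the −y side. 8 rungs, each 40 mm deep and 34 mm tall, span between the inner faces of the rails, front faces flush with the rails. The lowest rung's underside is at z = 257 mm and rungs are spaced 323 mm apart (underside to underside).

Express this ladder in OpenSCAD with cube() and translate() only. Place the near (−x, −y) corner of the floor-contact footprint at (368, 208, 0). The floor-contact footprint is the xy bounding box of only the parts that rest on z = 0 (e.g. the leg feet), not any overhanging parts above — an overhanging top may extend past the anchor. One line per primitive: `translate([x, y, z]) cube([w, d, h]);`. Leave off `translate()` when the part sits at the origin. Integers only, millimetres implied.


translate([368, 208, 0]) cube([49, 40, 2762]);
translate([698, 208, 0]) cube([49, 40, 2762]);
translate([417, 208, 257]) cube([281, 40, 34]);
translate([417, 208, 580]) cube([281, 40, 34]);
translate([417, 208, 903]) cube([281, 40, 34]);
translate([417, 208, 1226]) cube([281, 40, 34]);
translate([417, 208, 1549]) cube([281, 40, 34]);
translate([417, 208, 1872]) cube([281, 40, 34]);
translate([417, 208, 2195]) cube([281, 40, 34]);
translate([417, 208, 2518]) cube([281, 40, 34]);


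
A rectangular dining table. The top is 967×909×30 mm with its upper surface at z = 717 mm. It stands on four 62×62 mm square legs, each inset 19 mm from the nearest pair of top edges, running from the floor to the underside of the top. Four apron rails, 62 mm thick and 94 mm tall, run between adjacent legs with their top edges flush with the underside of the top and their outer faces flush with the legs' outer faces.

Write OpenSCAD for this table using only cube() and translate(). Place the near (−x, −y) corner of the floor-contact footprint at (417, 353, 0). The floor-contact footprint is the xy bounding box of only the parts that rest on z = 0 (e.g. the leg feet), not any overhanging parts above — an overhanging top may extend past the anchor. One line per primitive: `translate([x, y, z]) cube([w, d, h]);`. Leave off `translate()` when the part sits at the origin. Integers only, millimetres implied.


translate([398, 334, 687]) cube([967, 909, 30]);
translate([417, 353, 0]) cube([62, 62, 687]);
translate([1284, 353, 0]) cube([62, 62, 687]);
translate([417, 1162, 0]) cube([62, 62, 687]);
translate([1284, 1162, 0]) cube([62, 62, 687]);
translate([479, 353, 593]) cube([805, 62, 94]);
translate([479, 1162, 593]) cube([805, 62, 94]);
translate([417, 415, 593]) cube([62, 747, 94]);
translate([1284, 415, 593]) cube([62, 747, 94]);


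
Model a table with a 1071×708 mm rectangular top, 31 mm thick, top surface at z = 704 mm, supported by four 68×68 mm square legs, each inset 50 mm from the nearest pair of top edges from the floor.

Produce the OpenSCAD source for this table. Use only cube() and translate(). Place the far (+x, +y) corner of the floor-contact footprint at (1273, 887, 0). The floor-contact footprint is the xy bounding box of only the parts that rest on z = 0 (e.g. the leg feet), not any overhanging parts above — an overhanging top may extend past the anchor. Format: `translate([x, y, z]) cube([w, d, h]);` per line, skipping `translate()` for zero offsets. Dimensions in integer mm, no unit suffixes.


translate([252, 229, 673]) cube([1071, 708, 31]);
translate([302, 279, 0]) cube([68, 68, 673]);
translate([1205, 279, 0]) cube([68, 68, 673]);
translate([302, 819, 0]) cube([68, 68, 673]);
translate([1205, 819, 0]) cube([68, 68, 673]);


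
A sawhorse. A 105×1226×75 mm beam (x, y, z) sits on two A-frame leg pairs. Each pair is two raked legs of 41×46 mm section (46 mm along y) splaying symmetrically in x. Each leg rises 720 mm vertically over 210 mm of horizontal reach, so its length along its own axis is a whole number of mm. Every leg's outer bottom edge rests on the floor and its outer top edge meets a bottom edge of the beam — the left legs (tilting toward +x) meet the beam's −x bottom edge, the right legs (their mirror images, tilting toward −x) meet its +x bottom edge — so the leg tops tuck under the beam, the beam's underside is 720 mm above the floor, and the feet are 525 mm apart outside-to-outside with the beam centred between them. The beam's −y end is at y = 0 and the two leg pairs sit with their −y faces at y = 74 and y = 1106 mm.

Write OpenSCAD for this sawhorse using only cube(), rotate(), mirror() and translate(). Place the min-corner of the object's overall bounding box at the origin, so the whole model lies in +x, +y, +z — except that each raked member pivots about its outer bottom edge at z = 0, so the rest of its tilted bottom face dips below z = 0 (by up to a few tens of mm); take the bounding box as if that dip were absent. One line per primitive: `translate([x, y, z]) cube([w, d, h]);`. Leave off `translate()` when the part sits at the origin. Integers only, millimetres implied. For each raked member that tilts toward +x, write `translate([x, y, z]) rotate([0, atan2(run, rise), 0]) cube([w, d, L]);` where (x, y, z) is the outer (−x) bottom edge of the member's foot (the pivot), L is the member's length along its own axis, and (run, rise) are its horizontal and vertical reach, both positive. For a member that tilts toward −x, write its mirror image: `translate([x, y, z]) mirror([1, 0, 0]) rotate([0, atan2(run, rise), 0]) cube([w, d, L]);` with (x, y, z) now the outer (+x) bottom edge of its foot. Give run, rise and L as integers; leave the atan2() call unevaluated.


translate([210, 0, 720]) cube([105, 1226, 75]);
translate([0, 74, 0]) rotate([0, atan2(210, 720), 0]) cube([41, 46, 750]);
translate([525, 74, 0]) mirror([1, 0, 0]) rotate([0, atan2(210, 720), 0]) cube([41, 46, 750]);
translate([0, 1106, 0]) rotate([0, atan2(210, 720), 0]) cube([41, 46, 750]);
translate([525, 1106, 0]) mirror([1, 0, 0]) rotate([0, atan2(210, 720), 0]) cube([41, 46, 750]);


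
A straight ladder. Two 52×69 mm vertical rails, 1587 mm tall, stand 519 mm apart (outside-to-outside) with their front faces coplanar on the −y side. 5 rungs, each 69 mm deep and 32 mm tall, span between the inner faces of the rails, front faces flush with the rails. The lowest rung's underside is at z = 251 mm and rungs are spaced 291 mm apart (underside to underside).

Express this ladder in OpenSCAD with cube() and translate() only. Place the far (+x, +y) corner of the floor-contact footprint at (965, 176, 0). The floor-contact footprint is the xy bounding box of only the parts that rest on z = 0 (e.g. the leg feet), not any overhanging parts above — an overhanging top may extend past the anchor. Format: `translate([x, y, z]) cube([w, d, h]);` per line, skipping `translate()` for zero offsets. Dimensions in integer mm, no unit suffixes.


translate([446, 107, 0]) cube([52, 69, 1587]);
translate([913, 107, 0]) cube([52, 69, 1587]);
translate([498, 107, 251]) cube([415, 69, 32]);
translate([498, 107, 542]) cube([415, 69, 32]);
translate([498, 107, 833]) cube([415, 69, 32]);
translate([498, 107, 1124]) cube([415, 69, 32]);
translate([498, 107, 1415]) cube([415, 69, 32]);


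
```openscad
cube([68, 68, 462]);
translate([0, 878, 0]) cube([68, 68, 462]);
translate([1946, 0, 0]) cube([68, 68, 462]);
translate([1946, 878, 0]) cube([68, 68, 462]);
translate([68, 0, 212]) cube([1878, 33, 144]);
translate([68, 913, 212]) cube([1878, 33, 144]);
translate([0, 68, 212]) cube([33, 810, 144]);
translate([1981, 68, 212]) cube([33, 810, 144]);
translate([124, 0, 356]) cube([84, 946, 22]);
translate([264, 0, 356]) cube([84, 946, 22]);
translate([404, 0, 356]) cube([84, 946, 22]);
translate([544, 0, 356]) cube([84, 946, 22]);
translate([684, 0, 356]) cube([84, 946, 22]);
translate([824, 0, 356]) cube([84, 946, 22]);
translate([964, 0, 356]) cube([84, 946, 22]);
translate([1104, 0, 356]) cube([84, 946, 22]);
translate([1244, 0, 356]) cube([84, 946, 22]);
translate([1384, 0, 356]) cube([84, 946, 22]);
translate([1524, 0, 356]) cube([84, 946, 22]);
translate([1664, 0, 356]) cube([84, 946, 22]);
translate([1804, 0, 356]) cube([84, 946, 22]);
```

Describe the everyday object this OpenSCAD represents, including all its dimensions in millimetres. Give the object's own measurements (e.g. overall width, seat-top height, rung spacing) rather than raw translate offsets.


A bed frame 2014 mm long (x) by 946 mm wide (y). Four 68×68 mm corner posts, 462 mm tall, at the corners of the footprint. Four rails of 33 mm thickness and 144 mm height run between adjacent posts with their undersides at z = 212 mm, their outer faces flush with the outside of the frame (the two x-running rails run between the posts' inner faces; the two y-running rails run between the posts' inner faces). 13 slats, each 84 mm wide (x) and 22 mm thick, lie across the top of the two x-running rails, running the full 946 mm width of the frame in y; along x they sit between the end posts with a 56 mm gap after the −x posts and between neighbouring slats, leaving 58 mm before the +x posts.


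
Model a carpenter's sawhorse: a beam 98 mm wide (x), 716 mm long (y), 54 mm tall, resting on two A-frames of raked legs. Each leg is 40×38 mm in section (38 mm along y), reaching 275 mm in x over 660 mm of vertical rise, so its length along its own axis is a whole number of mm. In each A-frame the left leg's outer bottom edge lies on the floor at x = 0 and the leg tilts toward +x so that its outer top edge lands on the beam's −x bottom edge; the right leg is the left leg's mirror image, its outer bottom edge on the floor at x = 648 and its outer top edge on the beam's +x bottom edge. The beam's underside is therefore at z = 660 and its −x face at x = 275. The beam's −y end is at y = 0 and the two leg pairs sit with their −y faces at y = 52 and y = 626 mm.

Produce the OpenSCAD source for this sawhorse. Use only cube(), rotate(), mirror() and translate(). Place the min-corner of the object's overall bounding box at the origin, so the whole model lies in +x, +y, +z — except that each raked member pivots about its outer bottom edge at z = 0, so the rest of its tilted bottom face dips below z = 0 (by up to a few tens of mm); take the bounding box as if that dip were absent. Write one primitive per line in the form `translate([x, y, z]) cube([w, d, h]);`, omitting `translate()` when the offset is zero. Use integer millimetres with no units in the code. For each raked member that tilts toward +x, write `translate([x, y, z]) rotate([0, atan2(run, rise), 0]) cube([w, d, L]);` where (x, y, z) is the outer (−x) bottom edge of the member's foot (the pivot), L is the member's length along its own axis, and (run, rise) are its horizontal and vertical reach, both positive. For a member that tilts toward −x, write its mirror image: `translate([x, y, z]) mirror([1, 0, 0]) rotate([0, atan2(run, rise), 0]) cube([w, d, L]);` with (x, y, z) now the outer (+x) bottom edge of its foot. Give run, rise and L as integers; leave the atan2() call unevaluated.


translate([275, 0, 660]) cube([98, 716, 54]);
translate([0, 52, 0]) rotate([0, atan2(275, 660), 0]) cube([40, 38, 715]);
translate([648, 52, 0]) mirror([1, 0, 0]) rotate([0, atan2(275, 660), 0]) cube([40, 38, 715]);
translate([0, 626, 0]) rotate([0, atan2(275, 660), 0]) cube([40, 38, 715]);
translate([648, 626, 0]) mirror([1, 0, 0]) rotate([0, atan2(275, 660), 0]) cube([40, 38, 715]);


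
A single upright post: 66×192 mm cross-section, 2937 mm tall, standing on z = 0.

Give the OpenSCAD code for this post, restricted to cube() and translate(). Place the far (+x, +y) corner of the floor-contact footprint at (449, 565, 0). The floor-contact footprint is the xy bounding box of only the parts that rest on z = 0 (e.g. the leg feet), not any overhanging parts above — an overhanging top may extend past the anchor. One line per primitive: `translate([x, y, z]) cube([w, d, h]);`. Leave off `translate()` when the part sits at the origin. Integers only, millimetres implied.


translate([383, 373, 0]) cube([66, 192, 2937]);


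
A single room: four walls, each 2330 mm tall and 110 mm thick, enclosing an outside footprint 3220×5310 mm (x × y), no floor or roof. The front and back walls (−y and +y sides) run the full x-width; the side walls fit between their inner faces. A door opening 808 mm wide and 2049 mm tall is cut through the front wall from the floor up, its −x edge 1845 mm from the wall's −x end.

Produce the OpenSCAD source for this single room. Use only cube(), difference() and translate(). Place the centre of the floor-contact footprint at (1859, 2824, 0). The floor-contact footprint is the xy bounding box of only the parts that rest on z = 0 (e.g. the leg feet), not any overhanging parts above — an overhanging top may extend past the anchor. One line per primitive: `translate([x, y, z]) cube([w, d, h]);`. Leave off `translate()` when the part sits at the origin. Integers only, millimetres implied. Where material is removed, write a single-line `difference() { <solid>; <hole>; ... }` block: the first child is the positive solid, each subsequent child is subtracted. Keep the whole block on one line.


difference() { translate([249, 169, 0]) cube([3220, 110, 2330]); translate([2094, 169, 0]) cube([808, 110, 2049]); }
translate([249, 5369, 0]) cube([3220, 110, 2330]);
translate([249, 279, 0]) cube([110, 5090, 2330]);
translate([3359, 279, 0]) cube([110, 5090, 2330]);


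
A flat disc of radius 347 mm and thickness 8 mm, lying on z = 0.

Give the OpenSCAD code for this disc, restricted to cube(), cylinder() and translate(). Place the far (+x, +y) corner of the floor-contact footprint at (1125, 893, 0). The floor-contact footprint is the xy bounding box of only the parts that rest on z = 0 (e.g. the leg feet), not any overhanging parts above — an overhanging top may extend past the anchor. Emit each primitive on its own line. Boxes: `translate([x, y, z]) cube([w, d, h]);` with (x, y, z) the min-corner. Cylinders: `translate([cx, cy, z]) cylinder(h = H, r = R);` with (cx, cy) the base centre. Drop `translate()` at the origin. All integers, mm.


translate([778, 546, 0]) cylinder(h = 8, r = 347);


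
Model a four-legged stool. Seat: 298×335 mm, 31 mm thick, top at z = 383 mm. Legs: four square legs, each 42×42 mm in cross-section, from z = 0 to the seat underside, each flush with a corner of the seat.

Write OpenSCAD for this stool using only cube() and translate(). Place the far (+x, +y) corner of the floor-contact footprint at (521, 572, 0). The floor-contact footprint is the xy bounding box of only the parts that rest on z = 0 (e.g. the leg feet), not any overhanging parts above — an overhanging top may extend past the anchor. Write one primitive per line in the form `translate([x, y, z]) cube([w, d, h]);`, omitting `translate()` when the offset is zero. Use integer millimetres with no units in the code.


translate([223, 237, 352]) cube([298, 335, 31]);
translate([223, 237, 0]) cube([42, 42, 352]);
translate([479, 237, 0]) cube([42, 42, 352]);
translate([223, 530, 0]) cube([42, 42, 352]);
translate([479, 530, 0]) cube([42, 42, 352]);


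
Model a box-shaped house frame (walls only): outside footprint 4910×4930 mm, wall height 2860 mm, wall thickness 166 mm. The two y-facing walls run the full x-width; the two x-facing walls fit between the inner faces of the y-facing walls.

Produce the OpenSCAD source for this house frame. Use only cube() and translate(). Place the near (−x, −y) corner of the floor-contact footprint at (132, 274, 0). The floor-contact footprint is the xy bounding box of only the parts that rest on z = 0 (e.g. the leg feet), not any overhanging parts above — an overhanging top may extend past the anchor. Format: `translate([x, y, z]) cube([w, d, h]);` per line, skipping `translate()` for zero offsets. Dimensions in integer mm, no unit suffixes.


translate([132, 274, 0]) cube([4910, 166, 2860]);
translate([132, 5038, 0]) cube([4910, 166, 2860]);
translate([132, 440, 0]) cube([166, 4598, 2860]);
translate([4876, 440, 0]) cube([166, 4598, 2860]);


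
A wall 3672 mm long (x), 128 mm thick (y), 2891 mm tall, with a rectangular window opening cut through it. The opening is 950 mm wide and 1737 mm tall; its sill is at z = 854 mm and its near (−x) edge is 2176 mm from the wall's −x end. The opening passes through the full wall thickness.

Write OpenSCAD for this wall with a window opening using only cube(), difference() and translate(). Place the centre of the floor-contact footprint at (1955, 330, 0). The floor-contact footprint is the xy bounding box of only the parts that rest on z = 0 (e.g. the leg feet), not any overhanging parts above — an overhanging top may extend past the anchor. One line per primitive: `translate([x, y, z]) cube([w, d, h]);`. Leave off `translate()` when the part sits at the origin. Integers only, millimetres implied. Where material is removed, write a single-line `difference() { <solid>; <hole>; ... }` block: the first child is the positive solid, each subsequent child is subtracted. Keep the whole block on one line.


difference() { translate([119, 266, 0]) cube([3672, 128, 2891]); translate([2295, 266, 854]) cube([950, 128, 1737]); }


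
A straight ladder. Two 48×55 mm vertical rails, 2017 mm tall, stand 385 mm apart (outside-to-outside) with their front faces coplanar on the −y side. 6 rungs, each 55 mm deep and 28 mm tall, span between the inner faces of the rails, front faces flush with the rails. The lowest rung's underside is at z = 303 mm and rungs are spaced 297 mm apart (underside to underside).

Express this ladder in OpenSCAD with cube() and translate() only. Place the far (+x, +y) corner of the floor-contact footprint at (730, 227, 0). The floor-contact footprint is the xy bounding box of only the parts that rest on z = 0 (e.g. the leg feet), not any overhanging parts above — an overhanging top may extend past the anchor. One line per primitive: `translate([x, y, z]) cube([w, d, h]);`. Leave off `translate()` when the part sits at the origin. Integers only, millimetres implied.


translate([345, 172, 0]) cube([48, 55, 2017]);
translate([682, 172, 0]) cube([48, 55, 2017]);
translate([393, 172, 303]) cube([289, 55, 28]);
translate([393, 172, 600]) cube([289, 55, 28]);
translate([393, 172, 897]) cube([289, 55, 28]);
translate([393, 172, 1194]) cube([289, 55, 28]);
translate([393, 172, 1491]) cube([289, 55, 28]);
translate([393, 172, 1788]) cube([289, 55, 28]);


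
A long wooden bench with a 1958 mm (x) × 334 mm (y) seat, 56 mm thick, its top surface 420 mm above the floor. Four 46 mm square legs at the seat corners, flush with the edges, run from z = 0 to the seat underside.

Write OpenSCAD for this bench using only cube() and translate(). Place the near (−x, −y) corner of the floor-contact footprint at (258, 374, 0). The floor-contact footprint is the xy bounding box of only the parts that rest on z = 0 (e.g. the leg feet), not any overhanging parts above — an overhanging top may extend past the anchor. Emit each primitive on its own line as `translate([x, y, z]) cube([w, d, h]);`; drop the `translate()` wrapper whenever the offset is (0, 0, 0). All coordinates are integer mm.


translate([258, 374, 364]) cube([1958, 334, 56]);
translate([258, 374, 0]) cube([46, 46, 364]);
translate([258, 662, 0]) cube([46, 46, 364]);
translate([2170, 374, 0]) cube([46, 46, 364]);
translate([2170, 662, 0]) cube([46, 46, 364]);


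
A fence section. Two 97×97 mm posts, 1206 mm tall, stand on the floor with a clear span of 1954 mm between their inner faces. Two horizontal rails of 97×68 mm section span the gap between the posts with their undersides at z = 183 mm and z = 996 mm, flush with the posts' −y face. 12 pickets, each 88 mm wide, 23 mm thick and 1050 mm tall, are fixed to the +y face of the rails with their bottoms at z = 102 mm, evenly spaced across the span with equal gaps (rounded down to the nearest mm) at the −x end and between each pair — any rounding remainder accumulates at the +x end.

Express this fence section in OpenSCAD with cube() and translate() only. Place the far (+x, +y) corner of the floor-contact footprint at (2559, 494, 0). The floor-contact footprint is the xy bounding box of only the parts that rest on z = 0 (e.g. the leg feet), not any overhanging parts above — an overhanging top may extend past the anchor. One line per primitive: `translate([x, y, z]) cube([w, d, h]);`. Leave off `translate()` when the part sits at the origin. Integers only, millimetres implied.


translate([411, 397, 0]) cube([97, 97, 1206]);
translate([2462, 397, 0]) cube([97, 97, 1206]);
translate([508, 397, 183]) cube([1954, 97, 68]);
translate([508, 397, 996]) cube([1954, 97, 68]);
translate([577, 494, 102]) cube([88, 23, 1050]);
translate([734, 494, 102]) cube([88, 23, 1050]);
translate([891, 494, 102]) cube([88, 23, 1050]);
translate([1048, 494, 102]) cube([88, 23, 1050]);
translate([1205, 494, 102]) cube([88, 23, 1050]);
translate([1362, 494, 102]) cube([88, 23, 1050]);
translate([1519, 494, 102]) cube([88, 23, 1050]);
translate([1676, 494, 102]) cube([88, 23, 1050]);
translate([1833, 494, 102]) cube([88, 23, 1050]);
translate([1990, 494, 102]) cube([88, 23, 1050]);
translate([2147, 494, 102]) cube([88, 23, 1050]);
translate([2304, 494, 102]) cube([88, 23, 1050]);


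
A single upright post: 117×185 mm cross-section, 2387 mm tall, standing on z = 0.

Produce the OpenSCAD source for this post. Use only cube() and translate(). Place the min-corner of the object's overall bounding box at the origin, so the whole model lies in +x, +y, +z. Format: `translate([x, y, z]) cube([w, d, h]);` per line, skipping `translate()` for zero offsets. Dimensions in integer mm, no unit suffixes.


cube([117, 185, 2387]);


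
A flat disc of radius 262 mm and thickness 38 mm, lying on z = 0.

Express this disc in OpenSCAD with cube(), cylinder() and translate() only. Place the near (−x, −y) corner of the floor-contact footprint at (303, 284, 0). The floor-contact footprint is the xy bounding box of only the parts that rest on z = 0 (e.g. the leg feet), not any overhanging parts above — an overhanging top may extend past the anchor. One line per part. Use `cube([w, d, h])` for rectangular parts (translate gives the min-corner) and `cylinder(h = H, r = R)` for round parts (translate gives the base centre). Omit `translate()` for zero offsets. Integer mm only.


translate([565, 546, 0]) cylinder(h = 38, r = 262);


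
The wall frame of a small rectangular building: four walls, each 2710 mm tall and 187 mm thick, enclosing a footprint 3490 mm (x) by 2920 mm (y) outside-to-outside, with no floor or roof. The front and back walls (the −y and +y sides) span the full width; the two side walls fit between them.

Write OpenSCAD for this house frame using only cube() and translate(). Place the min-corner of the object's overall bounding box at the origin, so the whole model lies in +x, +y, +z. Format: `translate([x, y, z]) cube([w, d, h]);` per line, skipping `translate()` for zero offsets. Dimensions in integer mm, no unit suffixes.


cube([3490, 187, 2710]);
translate([0, 2733, 0]) cube([3490, 187, 2710]);
translate([0, 187, 0]) cube([187, 2546, 2710]);
translate([3303, 187, 0]) cube([187, 2546, 2710]);


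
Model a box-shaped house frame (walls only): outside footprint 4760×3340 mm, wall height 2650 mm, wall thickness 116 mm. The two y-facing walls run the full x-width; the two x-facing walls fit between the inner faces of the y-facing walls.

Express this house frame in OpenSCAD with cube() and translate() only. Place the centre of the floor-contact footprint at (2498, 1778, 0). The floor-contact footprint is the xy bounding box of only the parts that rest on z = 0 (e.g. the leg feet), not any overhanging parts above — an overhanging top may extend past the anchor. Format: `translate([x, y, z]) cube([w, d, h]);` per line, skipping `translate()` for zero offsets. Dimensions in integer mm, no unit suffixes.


translate([118, 108, 0]) cube([4760, 116, 2650]);
translate([118, 3332, 0]) cube([4760, 116, 2650]);
translate([118, 224, 0]) cube([116, 3108, 2650]);
translate([4762, 224, 0]) cube([116, 3108, 2650]);


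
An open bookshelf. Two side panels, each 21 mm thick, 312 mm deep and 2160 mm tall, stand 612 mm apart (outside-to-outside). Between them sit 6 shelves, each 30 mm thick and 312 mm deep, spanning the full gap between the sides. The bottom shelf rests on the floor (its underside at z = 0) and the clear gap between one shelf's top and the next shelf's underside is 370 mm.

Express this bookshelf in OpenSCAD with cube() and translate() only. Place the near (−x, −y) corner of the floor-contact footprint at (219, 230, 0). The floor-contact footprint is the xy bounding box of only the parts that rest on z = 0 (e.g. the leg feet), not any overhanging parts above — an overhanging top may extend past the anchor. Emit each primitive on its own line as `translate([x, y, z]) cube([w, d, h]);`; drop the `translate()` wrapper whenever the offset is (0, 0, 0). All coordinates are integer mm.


translate([219, 230, 0]) cube([21, 312, 2160]);
translate([810, 230, 0]) cube([21, 312, 2160]);
translate([240, 230, 0]) cube([570, 312, 30]);
translate([240, 230, 400]) cube([570, 312, 30]);
translate([240, 230, 800]) cube([570, 312, 30]);
translate([240, 230, 1200]) cube([570, 312, 30]);
translate([240, 230, 1600]) cube([570, 312, 30]);
translate([240, 230, 2000]) cube([570, 312, 30]);


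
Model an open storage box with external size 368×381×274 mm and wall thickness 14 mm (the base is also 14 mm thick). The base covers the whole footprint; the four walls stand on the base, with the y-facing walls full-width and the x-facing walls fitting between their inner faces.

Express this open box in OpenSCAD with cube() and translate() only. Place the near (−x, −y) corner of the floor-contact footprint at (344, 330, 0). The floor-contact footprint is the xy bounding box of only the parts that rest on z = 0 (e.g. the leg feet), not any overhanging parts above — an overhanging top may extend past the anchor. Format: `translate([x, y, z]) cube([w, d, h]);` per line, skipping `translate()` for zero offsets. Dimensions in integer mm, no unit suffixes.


translate([344, 330, 0]) cube([368, 381, 14]);
translate([344, 330, 14]) cube([368, 14, 260]);
translate([344, 697, 14]) cube([368, 14, 260]);
translate([344, 344, 14]) cube([14, 353, 260]);
translate([698, 344, 14]) cube([14, 353, 260]);


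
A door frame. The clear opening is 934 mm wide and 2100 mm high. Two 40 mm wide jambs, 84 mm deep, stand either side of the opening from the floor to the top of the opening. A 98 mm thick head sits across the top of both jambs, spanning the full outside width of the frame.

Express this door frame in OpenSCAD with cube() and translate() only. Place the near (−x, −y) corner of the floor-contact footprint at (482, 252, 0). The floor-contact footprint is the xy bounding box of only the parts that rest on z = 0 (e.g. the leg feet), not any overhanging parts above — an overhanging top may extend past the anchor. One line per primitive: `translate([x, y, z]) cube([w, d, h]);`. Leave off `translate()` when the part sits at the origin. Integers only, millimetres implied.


translate([482, 252, 0]) cube([40, 84, 2100]);
translate([1456, 252, 0]) cube([40, 84, 2100]);
translate([482, 252, 2100]) cube([1014, 84, 98]);


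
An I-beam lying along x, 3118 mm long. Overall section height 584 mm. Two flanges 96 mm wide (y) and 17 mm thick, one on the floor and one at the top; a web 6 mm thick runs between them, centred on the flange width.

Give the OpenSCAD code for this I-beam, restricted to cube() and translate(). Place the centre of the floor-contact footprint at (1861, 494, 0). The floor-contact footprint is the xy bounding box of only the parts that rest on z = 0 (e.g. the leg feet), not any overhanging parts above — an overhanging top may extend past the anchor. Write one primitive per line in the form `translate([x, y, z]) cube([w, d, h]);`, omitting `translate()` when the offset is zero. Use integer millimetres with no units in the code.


translate([302, 446, 0]) cube([3118, 96, 17]);
translate([302, 491, 17]) cube([3118, 6, 550]);
translate([302, 446, 567]) cube([3118, 96, 17]);


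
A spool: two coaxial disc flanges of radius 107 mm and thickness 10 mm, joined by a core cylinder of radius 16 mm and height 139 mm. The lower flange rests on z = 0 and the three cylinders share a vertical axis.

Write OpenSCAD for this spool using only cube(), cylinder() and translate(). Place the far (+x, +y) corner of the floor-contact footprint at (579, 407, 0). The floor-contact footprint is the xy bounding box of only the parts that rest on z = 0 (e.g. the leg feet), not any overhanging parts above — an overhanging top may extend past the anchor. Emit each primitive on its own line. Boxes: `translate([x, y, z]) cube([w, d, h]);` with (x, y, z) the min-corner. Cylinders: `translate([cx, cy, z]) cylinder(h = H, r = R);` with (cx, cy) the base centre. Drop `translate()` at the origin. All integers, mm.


translate([472, 300, 0]) cylinder(h = 10, r = 107);
translate([472, 300, 10]) cylinder(h = 139, r = 16);
translate([472, 300, 149]) cylinder(h = 10, r = 107);


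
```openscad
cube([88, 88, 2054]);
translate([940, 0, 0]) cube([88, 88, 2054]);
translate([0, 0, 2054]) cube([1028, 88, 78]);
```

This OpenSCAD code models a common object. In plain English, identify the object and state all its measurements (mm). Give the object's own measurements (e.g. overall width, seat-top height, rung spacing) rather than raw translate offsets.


A door frame. The clear opening is 852 mm wide and 2054 mm high. Two 88 mm wide jambs, 88 mm deep, stand either side of the opening from the floor to the top of the opening. A 78 mm thick head sits across the top of both jambs, spanning the full outside width of the frame.


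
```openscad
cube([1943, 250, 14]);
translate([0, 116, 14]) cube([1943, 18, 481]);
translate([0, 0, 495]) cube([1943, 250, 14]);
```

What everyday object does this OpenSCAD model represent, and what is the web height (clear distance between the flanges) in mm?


An I-beam. The web height is 481 mm.

Two wide flanges with a thin centred web — an I-beam. Overall 509 mm minus two 14 mm flanges gives a web of 509 − 2·14 = 481 mm.


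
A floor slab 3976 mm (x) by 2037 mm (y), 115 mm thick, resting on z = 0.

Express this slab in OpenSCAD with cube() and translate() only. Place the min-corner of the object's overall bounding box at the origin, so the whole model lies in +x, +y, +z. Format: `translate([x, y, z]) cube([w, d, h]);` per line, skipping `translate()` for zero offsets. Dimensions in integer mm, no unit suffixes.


cube([3976, 2037, 115]);


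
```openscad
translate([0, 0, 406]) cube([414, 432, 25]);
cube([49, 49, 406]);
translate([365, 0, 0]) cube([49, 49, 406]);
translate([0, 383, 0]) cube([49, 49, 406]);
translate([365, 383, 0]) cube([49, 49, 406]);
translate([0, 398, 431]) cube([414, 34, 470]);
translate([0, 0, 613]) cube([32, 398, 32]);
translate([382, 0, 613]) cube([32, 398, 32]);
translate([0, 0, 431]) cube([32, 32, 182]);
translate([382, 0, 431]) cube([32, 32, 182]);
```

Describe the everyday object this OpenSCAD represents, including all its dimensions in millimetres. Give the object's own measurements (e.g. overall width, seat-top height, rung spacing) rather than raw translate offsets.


A chair. The seat is a 414×432×25 mm slab with its top at z = 431 mm, on four 49×49 mm corner legs (flush with the seat edges, standing on z = 0). A flat backrest 34 mm thick, 470 mm tall, spans the full seat width and rises from the seat top along its +y edge, rear face flush with the rear of the seat. Two armrests of 32×32 mm section run along each side from the seat's front edge to the front of the backrest, top faces 214 mm above the seat top and outer faces flush with the seat's x-edges; a 32×32 mm post under the front of each armrest stands on the seat at the front corner.


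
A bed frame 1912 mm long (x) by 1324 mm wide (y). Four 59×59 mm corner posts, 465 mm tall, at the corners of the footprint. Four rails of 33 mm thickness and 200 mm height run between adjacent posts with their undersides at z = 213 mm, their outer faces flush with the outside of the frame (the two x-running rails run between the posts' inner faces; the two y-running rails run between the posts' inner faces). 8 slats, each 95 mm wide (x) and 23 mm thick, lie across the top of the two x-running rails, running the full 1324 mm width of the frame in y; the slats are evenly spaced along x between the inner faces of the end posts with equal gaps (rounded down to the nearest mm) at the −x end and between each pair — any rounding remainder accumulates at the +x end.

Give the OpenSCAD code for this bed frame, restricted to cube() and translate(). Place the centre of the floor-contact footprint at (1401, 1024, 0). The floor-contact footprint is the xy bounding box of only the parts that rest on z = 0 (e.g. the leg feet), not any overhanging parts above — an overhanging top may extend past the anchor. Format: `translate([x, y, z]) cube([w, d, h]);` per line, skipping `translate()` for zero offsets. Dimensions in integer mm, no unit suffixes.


translate([445, 362, 0]) cube([59, 59, 465]);
translate([445, 1627, 0]) cube([59, 59, 465]);
translate([2298, 362, 0]) cube([59, 59, 465]);
translate([2298, 1627, 0]) cube([59, 59, 465]);
translate([504, 362, 213]) cube([1794, 33, 200]);
translate([504, 1653, 213]) cube([1794, 33, 200]);
translate([445, 421, 213]) cube([33, 1206, 200]);
translate([2324, 421, 213]) cube([33, 1206, 200]);
translate([618, 362, 413]) cube([95, 1324, 23]);
translate([827, 362, 413]) cube([95, 1324, 23]);
translate([1036, 362, 413]) cube([95, 1324, 23]);
translate([1245, 362, 413]) cube([95, 1324, 23]);
translate([1454, 362, 413]) cube([95, 1324, 23]);
translate([1663, 362, 413]) cube([95, 1324, 23]);
translate([1872, 362, 413]) cube([95, 1324, 23]);
translate([2081, 362, 413]) cube([95, 1324, 23]);


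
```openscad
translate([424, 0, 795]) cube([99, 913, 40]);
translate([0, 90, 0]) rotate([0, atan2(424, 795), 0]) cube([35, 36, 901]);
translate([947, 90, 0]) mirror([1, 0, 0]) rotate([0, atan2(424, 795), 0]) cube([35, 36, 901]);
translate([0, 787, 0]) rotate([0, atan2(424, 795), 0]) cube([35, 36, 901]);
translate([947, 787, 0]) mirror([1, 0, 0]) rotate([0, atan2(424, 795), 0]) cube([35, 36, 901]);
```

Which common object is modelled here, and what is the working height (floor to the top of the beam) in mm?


A sawhorse. The overall height is 835 mm.

A beam across two mirrored pairs of raked legs — a sawhorse. The beam's underside is at z = 795 (matching the legs' vertical rise in atan2(424, 795)) and the beam is 40 mm tall, so its top is at 795 + 40 = 835 mm. The raked legs top out at the beam's underside, so that is the highest point.


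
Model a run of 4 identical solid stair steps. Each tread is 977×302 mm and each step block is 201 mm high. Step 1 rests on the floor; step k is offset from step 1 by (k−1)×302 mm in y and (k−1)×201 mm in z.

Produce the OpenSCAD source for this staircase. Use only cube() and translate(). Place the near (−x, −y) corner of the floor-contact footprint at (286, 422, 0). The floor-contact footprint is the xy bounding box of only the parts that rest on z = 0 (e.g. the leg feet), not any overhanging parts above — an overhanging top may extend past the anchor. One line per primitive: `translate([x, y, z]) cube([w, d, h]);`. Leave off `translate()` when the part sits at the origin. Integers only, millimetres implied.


translate([286, 422, 0]) cube([977, 302, 201]);
translate([286, 724, 201]) cube([977, 302, 201]);
translate([286, 1026, 402]) cube([977, 302, 201]);
translate([286, 1328, 603]) cube([977, 302, 201]);
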